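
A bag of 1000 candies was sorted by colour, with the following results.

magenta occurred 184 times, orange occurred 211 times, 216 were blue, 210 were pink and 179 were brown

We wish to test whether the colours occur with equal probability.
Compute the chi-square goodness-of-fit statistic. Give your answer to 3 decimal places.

Expected count for each of the 5 categories: 1000/5 = 200.
χ² = (184−200)²/200 + (211−200)²/200 + (216−200)²/200 + (210−200)²/200 + (179−200)²/200
   = 1.2800 + 0.6050 + 1.2800 + 0.5000 + 2.2050
Sum = 5.870

5.870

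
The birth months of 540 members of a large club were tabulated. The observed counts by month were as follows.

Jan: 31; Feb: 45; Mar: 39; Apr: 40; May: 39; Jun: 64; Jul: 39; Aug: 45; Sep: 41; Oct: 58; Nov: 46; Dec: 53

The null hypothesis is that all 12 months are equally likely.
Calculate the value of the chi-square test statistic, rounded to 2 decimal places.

20.89

Expected count for each of the 12 categories: 540/12 = 45.
χ² = (31−45)²/45 + (45−45)²/45 + (39−45)²/45 + (40−45)²/45 + (39−45)²/45 + (64−45)²/45 + (39−45)²/45 + (45−45)²/45 + (41−45)²/45 + (58−45)²/45 + (46−45)²/45 + (53−45)²/45
   = 4.356 + 0.000 + 0.800 + 0.556 + 0.800 + 8.022 + 0.800 + 0.000 + 0.356 + 3.756 + 0.022 + 1.422
Sum = 20.89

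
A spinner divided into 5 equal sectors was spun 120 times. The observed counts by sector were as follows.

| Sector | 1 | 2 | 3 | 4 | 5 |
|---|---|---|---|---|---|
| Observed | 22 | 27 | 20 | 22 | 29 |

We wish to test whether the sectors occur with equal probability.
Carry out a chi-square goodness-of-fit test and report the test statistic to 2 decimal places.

2.42

Expected count for each of the 5 categories: 120/5 = 24.
1: (22 − 24)²/24 = 4/24 = 0.167
2: (27 − 24)²/24 = 9/24 = 0.375
3: (20 − 24)²/24 = 16/24 = 0.667
4: (22 − 24)²/24 = 4/24 = 0.167
5: (29 − 24)²/24 = 25/24 = 1.042
Sum = 2.42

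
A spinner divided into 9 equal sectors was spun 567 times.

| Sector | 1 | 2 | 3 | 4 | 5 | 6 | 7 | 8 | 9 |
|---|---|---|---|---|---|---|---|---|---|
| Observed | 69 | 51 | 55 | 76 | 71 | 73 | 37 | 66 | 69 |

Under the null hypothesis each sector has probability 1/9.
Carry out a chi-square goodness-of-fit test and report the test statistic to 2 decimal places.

Expected count for each of the 9 categories: 567/9 = 63.
χ² = (69−63)²/63 + (51−63)²/63 + (55−63)²/63 + (76−63)²/63 + (71−63)²/63 + (73−63)²/63 + (37−63)²/63 + (66−63)²/63 + (69−63)²/63
   = 0.571 + 2.286 + 1.016 + 2.683 + 1.016 + 1.587 + 10.730 + 0.143 + 0.571
Sum = 20.60

20.60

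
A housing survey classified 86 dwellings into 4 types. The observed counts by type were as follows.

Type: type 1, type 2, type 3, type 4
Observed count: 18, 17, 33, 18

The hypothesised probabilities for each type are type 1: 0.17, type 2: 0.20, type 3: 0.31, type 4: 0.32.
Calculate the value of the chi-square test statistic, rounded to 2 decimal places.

5.58

Expected counts E_i = n·p_i: 86×0.17 = 14.62, 86×0.20 = 17.2, 86×0.31 = 26.66, 86×0.32 = 27.52.
type 1: (18 − 14.62)²/14.62 = 11.4244/14.62 = 0.781
type 2: (17 − 17.2)²/17.2 = 0.04/17.2 = 0.002
type 3: (33 − 26.66)²/26.66 = 40.1956/26.66 = 1.508
type 4: (18 − 27.52)²/27.52 = 90.6304/27.52 = 3.293
Sum = 5.58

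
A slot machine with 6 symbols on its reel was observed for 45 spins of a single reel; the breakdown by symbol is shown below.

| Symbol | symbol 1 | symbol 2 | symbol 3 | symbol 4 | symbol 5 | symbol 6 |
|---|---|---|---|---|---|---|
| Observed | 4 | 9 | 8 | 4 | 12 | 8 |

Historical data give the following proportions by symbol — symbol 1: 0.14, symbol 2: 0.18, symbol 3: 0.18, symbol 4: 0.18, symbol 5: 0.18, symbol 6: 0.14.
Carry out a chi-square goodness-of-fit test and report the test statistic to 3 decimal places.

Expected counts E_i = n·p_i: 45×0.14 = 6.3, 45×0.18 = 8.1, 45×0.18 = 8.1, 45×0.18 = 8.1, 45×0.18 = 8.1, 45×0.14 = 6.3.
cat           O        E   (O−E)²/E
symbol 1      4      6.3     0.8397
symbol 2      9      8.1     0.1000
symbol 3      8      8.1     0.0012
symbol 4      4      8.1     2.0753
symbol 5     12      8.1     1.8778
symbol 6      8      6.3     0.4587
Sum = 5.353

5.353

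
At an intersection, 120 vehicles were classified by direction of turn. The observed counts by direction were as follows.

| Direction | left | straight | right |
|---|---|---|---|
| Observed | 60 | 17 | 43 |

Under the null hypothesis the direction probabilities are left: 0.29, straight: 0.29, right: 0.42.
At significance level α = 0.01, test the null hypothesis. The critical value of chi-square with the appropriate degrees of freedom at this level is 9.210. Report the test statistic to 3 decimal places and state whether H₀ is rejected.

Expected counts E_i = n·p_i: 120×0.29 = 34.8, 120×0.29 = 34.8, 120×0.42 = 50.4.
left: (60 − 34.8)²/34.8 = 635.04/34.8 = 18.2483
straight: (17 − 34.8)²/34.8 = 316.84/34.8 = 9.1046
right: (43 − 50.4)²/50.4 = 54.76/50.4 = 1.0865
Sum = 28.439
df = 2. Since 28.439 > 9.210, we reject H₀.

28.439; reject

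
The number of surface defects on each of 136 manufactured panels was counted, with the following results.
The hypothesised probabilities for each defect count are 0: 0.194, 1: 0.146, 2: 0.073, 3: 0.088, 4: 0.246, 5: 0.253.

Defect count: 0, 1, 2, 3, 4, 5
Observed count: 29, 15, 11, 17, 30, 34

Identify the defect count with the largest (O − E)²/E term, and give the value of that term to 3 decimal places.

3, 2.116

Expected counts E_i = n·p_i: 136×0.194 = 26.384, 136×0.146 = 19.856, 136×0.073 = 9.928, 136×0.088 = 11.968, 136×0.246 = 33.456, 136×0.253 = 34.408.
cat         O        E   (O−E)²/E
0          29   26.384     0.2594
1          15   19.856     1.1876
2          11    9.928     0.1158
3          17   11.968     2.1157
4          30   33.456     0.3570
5          34   34.408     0.0048
The largest term is for 3: 2.116.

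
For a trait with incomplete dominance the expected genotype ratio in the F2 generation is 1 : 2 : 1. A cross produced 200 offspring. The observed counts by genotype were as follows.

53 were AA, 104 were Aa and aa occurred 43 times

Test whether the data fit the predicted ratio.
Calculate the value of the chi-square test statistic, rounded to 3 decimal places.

1.320

Ratio total = 4. Expected counts: 200×1/4 = 50, 200×2/4 = 100, 200×1/4 = 50.
cat         O        E   (O−E)²/E
AA         53       50     0.1800
Aa        104      100     0.1600
aa         43       50     0.9800
Sum = 1.320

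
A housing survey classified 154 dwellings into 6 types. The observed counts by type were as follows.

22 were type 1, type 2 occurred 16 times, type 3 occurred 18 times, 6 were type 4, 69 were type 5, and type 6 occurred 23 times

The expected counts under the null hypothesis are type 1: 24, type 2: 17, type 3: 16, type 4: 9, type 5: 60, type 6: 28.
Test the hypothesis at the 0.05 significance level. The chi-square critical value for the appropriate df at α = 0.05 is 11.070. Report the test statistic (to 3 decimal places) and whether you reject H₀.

3.718; do not reject

type 1: (22 − 24)²/24 = 4/24 = 0.1667
type 2: (16 − 17)²/17 = 1/17 = 0.0588
type 3: (18 − 16)²/16 = 4/16 = 0.2500
type 4: (6 − 9)²/9 = 9/9 = 1.0000
type 5: (69 − 60)²/60 = 81/60 = 1.3500
type 6: (23 − 28)²/28 = 25/28 = 0.8929
Sum = 3.718
df = 5. Since 3.718 < 11.070, we do not reject H₀.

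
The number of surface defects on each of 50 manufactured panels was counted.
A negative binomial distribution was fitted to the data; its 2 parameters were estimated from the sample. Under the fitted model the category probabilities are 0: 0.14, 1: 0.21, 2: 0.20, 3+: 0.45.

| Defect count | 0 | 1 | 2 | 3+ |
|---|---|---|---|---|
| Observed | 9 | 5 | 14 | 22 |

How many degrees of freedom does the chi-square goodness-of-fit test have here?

There are k = 4 categories and 2 parameters estimated from the data, so df = 4 − 1 − 2 = 1.

1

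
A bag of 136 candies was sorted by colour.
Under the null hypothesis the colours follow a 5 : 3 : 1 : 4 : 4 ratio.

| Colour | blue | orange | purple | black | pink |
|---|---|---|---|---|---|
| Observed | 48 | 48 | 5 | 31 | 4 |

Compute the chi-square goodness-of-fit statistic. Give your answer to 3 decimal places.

Ratio total = 17. Expected counts: 136×5/17 = 40, 136×3/17 = 24, 136×1/17 = 8, 136×4/17 = 32, 136×4/17 = 32.
χ² = (48−40)²/40 + (48−24)²/24 + (5−8)²/8 + (31−32)²/32 + (4−32)²/32
   = 1.6000 + 24.0000 + 1.1250 + 0.0313 + 24.5000
Sum = 51.256

51.256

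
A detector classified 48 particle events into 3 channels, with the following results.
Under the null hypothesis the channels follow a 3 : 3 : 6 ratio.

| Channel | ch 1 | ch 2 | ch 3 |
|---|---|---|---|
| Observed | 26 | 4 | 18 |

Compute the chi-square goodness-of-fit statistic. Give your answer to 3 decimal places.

23.167

Ratio total = 12. Expected counts: 48×3/12 = 12, 48×3/12 = 12, 48×6/12 = 24.
χ² = (26−12)²/12 + (4−12)²/12 + (18−24)²/24
   = 16.3333 + 5.3333 + 1.5000
Sum = 23.167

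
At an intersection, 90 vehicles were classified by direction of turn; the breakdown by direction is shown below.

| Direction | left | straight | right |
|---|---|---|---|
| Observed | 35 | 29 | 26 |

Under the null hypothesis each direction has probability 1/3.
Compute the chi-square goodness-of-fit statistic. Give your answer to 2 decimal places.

1.40

Expected count for each of the 3 categories: 90/3 = 30.
cat           O        E   (O−E)²/E
left         35       30      0.833
straight     29       30      0.033
right        26       30      0.533
Sum = 1.40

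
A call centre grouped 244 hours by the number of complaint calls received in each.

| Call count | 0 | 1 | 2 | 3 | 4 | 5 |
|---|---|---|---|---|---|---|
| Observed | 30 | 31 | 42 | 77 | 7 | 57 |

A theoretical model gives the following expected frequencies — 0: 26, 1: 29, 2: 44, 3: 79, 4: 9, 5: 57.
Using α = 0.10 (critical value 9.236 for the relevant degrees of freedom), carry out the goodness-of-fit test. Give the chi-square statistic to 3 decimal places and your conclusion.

0: (30 − 26)²/26 = 16/26 = 0.6154
1: (31 − 29)²/29 = 4/29 = 0.1379
2: (42 − 44)²/44 = 4/44 = 0.0909
3: (77 − 79)²/79 = 4/79 = 0.0506
4: (7 − 9)²/9 = 4/9 = 0.4444
5: (57 − 57)²/57 = 0/57 = 0.0000
Sum = 1.339
df = 5. Since 1.339 < 9.236, we do not reject H₀.

1.339; do not reject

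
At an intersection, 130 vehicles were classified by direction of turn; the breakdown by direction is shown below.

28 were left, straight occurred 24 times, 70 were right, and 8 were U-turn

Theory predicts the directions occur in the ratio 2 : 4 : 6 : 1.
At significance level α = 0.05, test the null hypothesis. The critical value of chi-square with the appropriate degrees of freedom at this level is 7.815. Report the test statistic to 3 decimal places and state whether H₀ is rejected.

11.667; reject

Ratio total = 13. Expected counts: 130×2/13 = 20, 130×4/13 = 40, 130×6/13 = 60, 130×1/13 = 10.
cat           O        E   (O−E)²/E
left         28       20     3.2000
straight     24       40     6.4000
right        70       60     1.6667
U-turn        8       10     0.4000
Sum = 11.667
df = 3. Since 11.667 > 7.815, we reject H₀.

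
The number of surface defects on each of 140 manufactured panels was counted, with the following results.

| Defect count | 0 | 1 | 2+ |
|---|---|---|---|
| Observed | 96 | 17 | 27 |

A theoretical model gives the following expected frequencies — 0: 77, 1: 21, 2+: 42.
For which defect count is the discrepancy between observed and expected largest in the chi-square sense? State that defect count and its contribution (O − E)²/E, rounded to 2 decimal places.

cat         O        E   (O−E)²/E
0          96       77      4.688
1          17       21      0.762
2+         27       42      5.357
The largest term is for 2+: 5.36.

2+, 5.36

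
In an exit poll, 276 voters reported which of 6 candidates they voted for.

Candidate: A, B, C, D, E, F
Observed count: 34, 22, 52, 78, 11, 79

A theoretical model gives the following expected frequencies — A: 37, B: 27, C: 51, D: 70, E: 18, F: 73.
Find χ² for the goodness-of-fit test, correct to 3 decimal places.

A: (34 − 37)²/37 = 9/37 = 0.2432
B: (22 − 27)²/27 = 25/27 = 0.9259
C: (52 − 51)²/51 = 1/51 = 0.0196
D: (78 − 70)²/70 = 64/70 = 0.9143
E: (11 − 18)²/18 = 49/18 = 2.7222
F: (79 − 73)²/73 = 36/73 = 0.4932
Sum = 5.318

5.318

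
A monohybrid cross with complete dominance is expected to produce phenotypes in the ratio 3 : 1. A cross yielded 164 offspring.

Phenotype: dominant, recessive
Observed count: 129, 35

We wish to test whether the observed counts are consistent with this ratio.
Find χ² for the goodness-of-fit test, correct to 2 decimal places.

1.17

Ratio total = 4. Expected counts: 164×3/4 = 123, 164×1/4 = 41.
dominant: (129 − 123)²/123 = 36/123 = 0.293
recessive: (35 − 41)²/41 = 36/41 = 0.878
Sum = 1.17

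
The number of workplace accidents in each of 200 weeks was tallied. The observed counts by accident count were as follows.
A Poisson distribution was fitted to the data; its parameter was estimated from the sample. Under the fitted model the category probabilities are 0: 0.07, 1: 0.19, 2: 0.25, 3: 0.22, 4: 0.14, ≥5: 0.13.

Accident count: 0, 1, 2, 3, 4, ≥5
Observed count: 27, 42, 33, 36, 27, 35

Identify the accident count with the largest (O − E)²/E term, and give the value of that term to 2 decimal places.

Expected counts E_i = n·p_i: 200×0.07 = 14, 200×0.19 = 38, 200×0.25 = 50, 200×0.22 = 44, 200×0.14 = 28, 200×0.13 = 26.
cat         O        E   (O−E)²/E
0          27       14     12.071
1          42       38      0.421
2          33       50      5.780
3          36       44      1.455
4          27       28      0.036
≥5         35       26      3.115
The largest term is for 0: 12.07.

0, 12.07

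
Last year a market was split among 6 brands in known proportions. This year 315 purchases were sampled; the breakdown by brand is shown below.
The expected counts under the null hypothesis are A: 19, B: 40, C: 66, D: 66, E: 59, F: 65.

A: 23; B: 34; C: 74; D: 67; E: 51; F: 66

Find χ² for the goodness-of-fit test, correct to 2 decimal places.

3.83

A: (23 − 19)²/19 = 16/19 = 0.842
B: (34 − 40)²/40 = 36/40 = 0.900
C: (74 − 66)²/66 = 64/66 = 0.970
D: (67 − 66)²/66 = 1/66 = 0.015
E: (51 − 59)²/59 = 64/59 = 1.085
F: (66 − 65)²/65 = 1/65 = 0.015
Sum = 3.83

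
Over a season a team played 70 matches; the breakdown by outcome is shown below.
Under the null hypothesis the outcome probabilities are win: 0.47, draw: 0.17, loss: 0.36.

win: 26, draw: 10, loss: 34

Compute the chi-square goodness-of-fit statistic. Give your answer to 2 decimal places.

4.82

Expected counts E_i = n·p_i: 70×0.47 = 32.9, 70×0.17 = 11.9, 70×0.36 = 25.2.
win: (26 − 32.9)²/32.9 = 47.61/32.9 = 1.447
draw: (10 − 11.9)²/11.9 = 3.61/11.9 = 0.303
loss: (34 − 25.2)²/25.2 = 77.44/25.2 = 3.073
Sum = 4.82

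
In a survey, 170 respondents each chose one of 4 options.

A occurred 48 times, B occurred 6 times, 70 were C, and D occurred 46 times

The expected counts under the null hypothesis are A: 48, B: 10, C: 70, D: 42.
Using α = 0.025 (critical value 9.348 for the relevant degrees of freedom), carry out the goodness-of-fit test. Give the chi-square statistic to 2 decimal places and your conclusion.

1.98; do not reject

χ² = (48−48)²/48 + (6−10)²/10 + (70−70)²/70 + (46−42)²/42
   = 0.000 + 1.600 + 0.000 + 0.381
Sum = 1.98
df = 3. Since 1.98 < 9.348, we do not reject H₀.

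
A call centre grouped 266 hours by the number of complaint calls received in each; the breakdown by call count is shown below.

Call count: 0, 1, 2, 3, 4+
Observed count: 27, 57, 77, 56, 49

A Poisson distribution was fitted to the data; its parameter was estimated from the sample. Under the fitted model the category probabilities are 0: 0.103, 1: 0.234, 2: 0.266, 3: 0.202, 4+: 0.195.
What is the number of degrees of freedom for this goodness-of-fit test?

3

There are k = 5 categories and 1 parameter estimated from the data, so df = 5 − 1 − 1 = 3.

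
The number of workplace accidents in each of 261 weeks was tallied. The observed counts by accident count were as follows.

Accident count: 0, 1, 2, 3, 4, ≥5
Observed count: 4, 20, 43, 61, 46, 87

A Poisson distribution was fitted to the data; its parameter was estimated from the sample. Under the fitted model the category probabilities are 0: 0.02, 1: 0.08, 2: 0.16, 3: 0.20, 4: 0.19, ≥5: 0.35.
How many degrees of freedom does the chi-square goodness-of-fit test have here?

4

There are k = 6 categories and 1 parameter estimated from the data, so df = 6 − 1 − 1 = 4.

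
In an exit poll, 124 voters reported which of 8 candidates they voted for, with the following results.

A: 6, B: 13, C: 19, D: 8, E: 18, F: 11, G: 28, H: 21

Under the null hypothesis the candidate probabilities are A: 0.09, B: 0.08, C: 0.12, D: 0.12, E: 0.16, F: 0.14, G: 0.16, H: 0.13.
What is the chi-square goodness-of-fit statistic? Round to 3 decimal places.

Expected counts E_i = n·p_i: 124×0.09 = 11.16, 124×0.08 = 9.92, 124×0.12 = 14.88, 124×0.12 = 14.88, 124×0.16 = 19.84, 124×0.14 = 17.36, 124×0.16 = 19.84, 124×0.13 = 16.12.
cat         O        E   (O−E)²/E
A           6    11.16     2.3858
B          13     9.92     0.9563
C          19    14.88     1.1408
D           8    14.88     3.1811
E          18    19.84     0.1706
F          11    17.36     2.3300
G          28    19.84     3.3561
H          21    16.12     1.4773
Sum = 14.998

14.998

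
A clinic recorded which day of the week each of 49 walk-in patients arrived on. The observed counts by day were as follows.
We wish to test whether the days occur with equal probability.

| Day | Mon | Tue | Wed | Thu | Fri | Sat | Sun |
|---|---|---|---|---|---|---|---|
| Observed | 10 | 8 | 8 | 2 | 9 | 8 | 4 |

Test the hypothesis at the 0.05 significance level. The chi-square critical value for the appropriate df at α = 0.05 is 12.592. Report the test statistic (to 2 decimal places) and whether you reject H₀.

7.14; do not reject

Expected count for each of the 7 categories: 49/7 = 7.
χ² = (10−7)²/7 + (8−7)²/7 + (8−7)²/7 + (2−7)²/7 + (9−7)²/7 + (8−7)²/7 + (4−7)²/7
   = 1.286 + 0.143 + 0.143 + 3.571 + 0.571 + 0.143 + 1.286
Sum = 7.14
df = 6. Since 7.14 < 12.592, we do not reject H₀.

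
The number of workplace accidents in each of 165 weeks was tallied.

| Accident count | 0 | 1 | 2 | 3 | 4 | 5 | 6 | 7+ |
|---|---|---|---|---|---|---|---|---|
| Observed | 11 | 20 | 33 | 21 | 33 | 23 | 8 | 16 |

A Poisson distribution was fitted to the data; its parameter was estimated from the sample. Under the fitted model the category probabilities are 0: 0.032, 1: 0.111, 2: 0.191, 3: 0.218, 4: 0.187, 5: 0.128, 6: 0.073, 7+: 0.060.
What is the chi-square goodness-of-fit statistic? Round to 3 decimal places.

18.085

Expected counts E_i = n·p_i: 165×0.032 = 5.28, 165×0.111 = 18.315, 165×0.191 = 31.515, 165×0.218 = 35.97, 165×0.187 = 30.855, 165×0.128 = 21.12, 165×0.073 = 12.045, 165×0.060 = 9.9.
cat         O        E   (O−E)²/E
0          11     5.28     6.1967
1          20   18.315     0.1550
2          33   31.515     0.0700
3          21    35.97     6.2302
4          33   30.855     0.1491
5          23    21.12     0.1673
6           8   12.045     1.3584
7+         16      9.9     3.7586
Sum = 18.085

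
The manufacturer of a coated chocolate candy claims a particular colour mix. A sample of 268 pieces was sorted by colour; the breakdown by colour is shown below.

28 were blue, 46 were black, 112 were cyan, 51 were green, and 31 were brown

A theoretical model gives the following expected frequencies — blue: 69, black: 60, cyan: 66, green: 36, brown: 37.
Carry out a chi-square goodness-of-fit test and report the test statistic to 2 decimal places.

blue: (28 − 69)²/69 = 1681/69 = 24.362
black: (46 − 60)²/60 = 196/60 = 3.267
cyan: (112 − 66)²/66 = 2116/66 = 32.061
green: (51 − 36)²/36 = 225/36 = 6.250
brown: (31 − 37)²/37 = 36/37 = 0.973
Sum = 66.91

66.91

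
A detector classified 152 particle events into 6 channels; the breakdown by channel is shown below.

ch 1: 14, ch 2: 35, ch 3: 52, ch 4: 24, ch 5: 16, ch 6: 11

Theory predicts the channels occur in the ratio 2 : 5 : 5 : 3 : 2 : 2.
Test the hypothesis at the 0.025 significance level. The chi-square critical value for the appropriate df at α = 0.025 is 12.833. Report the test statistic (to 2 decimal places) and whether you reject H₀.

Ratio total = 19. Expected counts: 152×2/19 = 16, 152×5/19 = 40, 152×5/19 = 40, 152×3/19 = 24, 152×2/19 = 16, 152×2/19 = 16.
χ² = (14−16)²/16 + (35−40)²/40 + (52−40)²/40 + (24−24)²/24 + (16−16)²/16 + (11−16)²/16
   = 0.250 + 0.625 + 3.600 + 0.000 + 0.000 + 1.563
Sum = 6.04
df = 5. Since 6.04 < 12.833, we do not reject H₀.

6.04; do not reject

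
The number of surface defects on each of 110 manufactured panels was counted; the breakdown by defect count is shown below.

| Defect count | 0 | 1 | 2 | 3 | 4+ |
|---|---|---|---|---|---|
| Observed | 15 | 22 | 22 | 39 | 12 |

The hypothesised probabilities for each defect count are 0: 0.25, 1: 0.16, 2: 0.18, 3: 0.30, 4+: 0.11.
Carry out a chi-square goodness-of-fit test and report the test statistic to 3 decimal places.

8.118

Expected counts E_i = n·p_i: 110×0.25 = 27.5, 110×0.16 = 17.6, 110×0.18 = 19.8, 110×0.30 = 33, 110×0.11 = 12.1.
cat         O        E   (O−E)²/E
0          15     27.5     5.6818
1          22     17.6     1.1000
2          22     19.8     0.2444
3          39       33     1.0909
4+         12     12.1     0.0008
Sum = 8.118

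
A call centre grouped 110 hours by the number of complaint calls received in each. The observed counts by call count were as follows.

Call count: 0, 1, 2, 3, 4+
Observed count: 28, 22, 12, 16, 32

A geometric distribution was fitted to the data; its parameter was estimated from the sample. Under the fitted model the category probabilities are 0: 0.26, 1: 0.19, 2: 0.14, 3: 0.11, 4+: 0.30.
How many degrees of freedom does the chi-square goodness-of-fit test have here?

3

There are k = 5 categories and 1 parameter estimated from the data, so df = 5 − 1 − 1 = 3.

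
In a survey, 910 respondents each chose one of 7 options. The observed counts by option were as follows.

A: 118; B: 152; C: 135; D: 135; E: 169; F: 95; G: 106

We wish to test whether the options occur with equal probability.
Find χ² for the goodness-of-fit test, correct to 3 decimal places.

30.769

Expected count for each of the 7 categories: 910/7 = 130.
A: (118 − 130)²/130 = 144/130 = 1.1077
B: (152 − 130)²/130 = 484/130 = 3.7231
C: (135 − 130)²/130 = 25/130 = 0.1923
D: (135 − 130)²/130 = 25/130 = 0.1923
E: (169 − 130)²/130 = 1521/130 = 11.7000
F: (95 − 130)²/130 = 1225/130 = 9.4231
G: (106 − 130)²/130 = 576/130 = 4.4308
Sum = 30.769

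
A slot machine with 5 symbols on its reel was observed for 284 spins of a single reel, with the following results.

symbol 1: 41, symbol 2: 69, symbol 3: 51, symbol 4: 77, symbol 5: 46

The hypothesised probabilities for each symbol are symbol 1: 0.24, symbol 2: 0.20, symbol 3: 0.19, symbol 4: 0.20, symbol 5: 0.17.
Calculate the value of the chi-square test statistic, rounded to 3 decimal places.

Expected counts E_i = n·p_i: 284×0.24 = 68.16, 284×0.20 = 56.8, 284×0.19 = 53.96, 284×0.20 = 56.8, 284×0.17 = 48.28.
cat           O        E   (O−E)²/E
symbol 1     41    68.16    10.8226
symbol 2     69     56.8     2.6204
symbol 3     51    53.96     0.1624
symbol 4     77     56.8     7.1838
symbol 5     46    48.28     0.1077
Sum = 20.897

20.897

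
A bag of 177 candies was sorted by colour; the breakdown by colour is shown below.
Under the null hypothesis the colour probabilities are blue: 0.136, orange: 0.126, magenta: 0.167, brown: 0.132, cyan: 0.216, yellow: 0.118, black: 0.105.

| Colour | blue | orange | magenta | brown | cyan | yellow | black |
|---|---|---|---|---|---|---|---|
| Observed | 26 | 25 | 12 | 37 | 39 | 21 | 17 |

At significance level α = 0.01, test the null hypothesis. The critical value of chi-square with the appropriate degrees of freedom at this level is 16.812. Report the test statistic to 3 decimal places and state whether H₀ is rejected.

Expected counts E_i = n·p_i: 177×0.136 = 24.072, 177×0.126 = 22.302, 177×0.167 = 29.559, 177×0.132 = 23.364, 177×0.216 = 38.232, 177×0.118 = 20.886, 177×0.105 = 18.585.
blue: (26 − 24.072)²/24.072 = 3.717184/24.072 = 0.1544
orange: (25 − 22.302)²/22.302 = 7.279204/22.302 = 0.3264
magenta: (12 − 29.559)²/29.559 = 308.318481/29.559 = 10.4306
brown: (37 − 23.364)²/23.364 = 185.940496/23.364 = 7.9584
cyan: (39 − 38.232)²/38.232 = 0.589824/38.232 = 0.0154
yellow: (21 − 20.886)²/20.886 = 0.012996/20.886 = 0.0006
black: (17 − 18.585)²/18.585 = 2.512225/18.585 = 0.1352
Sum = 19.021
df = 6. Since 19.021 > 16.812, we reject H₀.

19.021; reject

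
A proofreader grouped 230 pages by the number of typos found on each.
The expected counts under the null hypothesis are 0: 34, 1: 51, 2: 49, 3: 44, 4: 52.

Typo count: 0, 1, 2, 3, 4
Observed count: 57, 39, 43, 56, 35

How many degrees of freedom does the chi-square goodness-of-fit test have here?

4

There are k = 5 categories and no parameters were estimated from the data, so df = 5 − 1 = 4.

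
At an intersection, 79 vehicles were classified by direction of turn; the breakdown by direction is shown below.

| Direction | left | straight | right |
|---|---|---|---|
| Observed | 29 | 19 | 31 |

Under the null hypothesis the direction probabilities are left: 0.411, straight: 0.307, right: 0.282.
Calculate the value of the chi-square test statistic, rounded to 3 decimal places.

4.923

Expected counts E_i = n·p_i: 79×0.411 = 32.469, 79×0.307 = 24.253, 79×0.282 = 22.278.
cat           O        E   (O−E)²/E
left         29   32.469     0.3706
straight     19   24.253     1.1378
right        31   22.278     3.4147
Sum = 4.923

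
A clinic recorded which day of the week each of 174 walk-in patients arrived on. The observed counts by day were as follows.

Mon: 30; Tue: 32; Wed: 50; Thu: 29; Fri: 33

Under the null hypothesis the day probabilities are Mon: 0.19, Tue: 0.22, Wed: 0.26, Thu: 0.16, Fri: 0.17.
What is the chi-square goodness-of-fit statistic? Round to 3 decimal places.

Expected counts E_i = n·p_i: 174×0.19 = 33.06, 174×0.22 = 38.28, 174×0.26 = 45.24, 174×0.16 = 27.84, 174×0.17 = 29.58.
cat         O        E   (O−E)²/E
Mon        30    33.06     0.2832
Tue        32    38.28     1.0303
Wed        50    45.24     0.5008
Thu        29    27.84     0.0483
Fri        33    29.58     0.3954
Sum = 2.258

2.258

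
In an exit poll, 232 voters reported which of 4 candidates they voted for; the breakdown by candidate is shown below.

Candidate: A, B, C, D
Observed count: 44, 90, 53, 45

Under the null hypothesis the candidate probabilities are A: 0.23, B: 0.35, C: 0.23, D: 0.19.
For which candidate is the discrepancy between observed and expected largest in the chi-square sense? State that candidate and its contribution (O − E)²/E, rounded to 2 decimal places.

Expected counts E_i = n·p_i: 232×0.23 = 53.36, 232×0.35 = 81.2, 232×0.23 = 53.36, 232×0.19 = 44.08.
χ² = (44−53.36)²/53.36 + (90−81.2)²/81.2 + (53−53.36)²/53.36 + (45−44.08)²/44.08
   = 1.642 + 0.954 + 0.002 + 0.019
The largest term is for A: 1.64.

A, 1.64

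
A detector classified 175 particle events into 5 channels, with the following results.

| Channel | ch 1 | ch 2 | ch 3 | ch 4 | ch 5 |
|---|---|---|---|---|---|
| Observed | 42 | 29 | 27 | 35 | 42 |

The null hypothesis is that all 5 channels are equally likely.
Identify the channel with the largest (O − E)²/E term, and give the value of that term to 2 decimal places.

Expected count for each of the 5 categories: 175/5 = 35.
cat         O        E   (O−E)²/E
ch 1       42       35      1.400
ch 2       29       35      1.029
ch 3       27       35      1.829
ch 4       35       35      0.000
ch 5       42       35      1.400
The largest term is for ch 3: 1.83.

ch 3, 1.83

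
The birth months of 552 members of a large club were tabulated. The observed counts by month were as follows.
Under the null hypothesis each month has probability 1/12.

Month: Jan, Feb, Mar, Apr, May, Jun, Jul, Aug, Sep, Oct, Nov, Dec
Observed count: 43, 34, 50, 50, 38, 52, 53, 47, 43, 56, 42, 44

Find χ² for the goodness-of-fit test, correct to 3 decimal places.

10.087

Expected count for each of the 12 categories: 552/12 = 46.
cat         O        E   (O−E)²/E
Jan        43       46     0.1957
Feb        34       46     3.1304
Mar        50       46     0.3478
Apr        50       46     0.3478
May        38       46     1.3913
Jun        52       46     0.7826
Jul        53       46     1.0652
Aug        47       46     0.0217
Sep        43       46     0.1957
Oct        56       46     2.1739
Nov        42       46     0.3478
Dec        44       46     0.0870
Sum = 10.087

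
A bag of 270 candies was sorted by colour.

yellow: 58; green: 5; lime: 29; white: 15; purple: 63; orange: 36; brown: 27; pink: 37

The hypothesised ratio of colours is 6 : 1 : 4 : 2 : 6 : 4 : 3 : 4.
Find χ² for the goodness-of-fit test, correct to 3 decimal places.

5.463

Ratio total = 30. Expected counts: 270×6/30 = 54, 270×1/30 = 9, 270×4/30 = 36, 270×2/30 = 18, 270×6/30 = 54, 270×4/30 = 36, 270×3/30 = 27, 270×4/30 = 36.
yellow: (58 − 54)²/54 = 16/54 = 0.2963
green: (5 − 9)²/9 = 16/9 = 1.7778
lime: (29 − 36)²/36 = 49/36 = 1.3611
white: (15 − 18)²/18 = 9/18 = 0.5000
purple: (63 − 54)²/54 = 81/54 = 1.5000
orange: (36 − 36)²/36 = 0/36 = 0.0000
brown: (27 − 27)²/27 = 0/27 = 0.0000
pink: (37 − 36)²/36 = 1/36 = 0.0278
Sum = 5.463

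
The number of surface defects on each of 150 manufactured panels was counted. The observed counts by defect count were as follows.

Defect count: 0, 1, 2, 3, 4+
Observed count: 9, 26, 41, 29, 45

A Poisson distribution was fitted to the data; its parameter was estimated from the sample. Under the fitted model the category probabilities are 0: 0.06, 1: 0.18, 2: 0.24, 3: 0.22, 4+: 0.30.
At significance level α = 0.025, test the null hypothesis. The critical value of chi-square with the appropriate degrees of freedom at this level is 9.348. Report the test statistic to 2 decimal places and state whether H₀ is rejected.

1.22; do not reject

Expected counts E_i = n·p_i: 150×0.06 = 9, 150×0.18 = 27, 150×0.24 = 36, 150×0.22 = 33, 150×0.30 = 45.
χ² = (9−9)²/9 + (26−27)²/27 + (41−36)²/36 + (29−33)²/33 + (45−45)²/45
   = 0.000 + 0.037 + 0.694 + 0.485 + 0.000
Sum = 1.22
df = 3. Since 1.22 < 9.348, we do not reject H₀.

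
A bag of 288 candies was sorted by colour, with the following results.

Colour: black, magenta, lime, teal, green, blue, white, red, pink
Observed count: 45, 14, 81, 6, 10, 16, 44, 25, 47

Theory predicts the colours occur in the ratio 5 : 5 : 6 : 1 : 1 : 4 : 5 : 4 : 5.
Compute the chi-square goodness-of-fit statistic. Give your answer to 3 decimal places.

Ratio total = 36. Expected counts: 288×5/36 = 40, 288×5/36 = 40, 288×6/36 = 48, 288×1/36 = 8, 288×1/36 = 8, 288×4/36 = 32, 288×5/36 = 40, 288×4/36 = 32, 288×5/36 = 40.
black: (45 − 40)²/40 = 25/40 = 0.6250
magenta: (14 − 40)²/40 = 676/40 = 16.9000
lime: (81 − 48)²/48 = 1089/48 = 22.6875
teal: (6 − 8)²/8 = 4/8 = 0.5000
green: (10 − 8)²/8 = 4/8 = 0.5000
blue: (16 − 32)²/32 = 256/32 = 8.0000
white: (44 − 40)²/40 = 16/40 = 0.4000
red: (25 − 32)²/32 = 49/32 = 1.5313
pink: (47 − 40)²/40 = 49/40 = 1.2250
Sum = 52.369

52.369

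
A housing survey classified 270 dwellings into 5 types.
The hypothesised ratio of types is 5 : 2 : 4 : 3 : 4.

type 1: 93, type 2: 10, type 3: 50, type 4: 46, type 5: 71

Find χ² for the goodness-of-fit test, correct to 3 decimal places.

Ratio total = 18. Expected counts: 270×5/18 = 75, 270×2/18 = 30, 270×4/18 = 60, 270×3/18 = 45, 270×4/18 = 60.
type 1: (93 − 75)²/75 = 324/75 = 4.3200
type 2: (10 − 30)²/30 = 400/30 = 13.3333
type 3: (50 − 60)²/60 = 100/60 = 1.6667
type 4: (46 − 45)²/45 = 1/45 = 0.0222
type 5: (71 − 60)²/60 = 121/60 = 2.0167
Sum = 21.359

21.359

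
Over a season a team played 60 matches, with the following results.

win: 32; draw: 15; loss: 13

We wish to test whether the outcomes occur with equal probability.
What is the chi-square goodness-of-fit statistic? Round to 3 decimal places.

10.900

Expected count for each of the 3 categories: 60/3 = 20.
χ² = (32−20)²/20 + (15−20)²/20 + (13−20)²/20
   = 7.2000 + 1.2500 + 2.4500
Sum = 10.900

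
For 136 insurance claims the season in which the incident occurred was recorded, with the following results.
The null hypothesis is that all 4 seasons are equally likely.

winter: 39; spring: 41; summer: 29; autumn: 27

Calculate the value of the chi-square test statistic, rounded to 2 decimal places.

4.35

Expected count for each of the 4 categories: 136/4 = 34.
winter: (39 − 34)²/34 = 25/34 = 0.735
spring: (41 − 34)²/34 = 49/34 = 1.441
summer: (29 − 34)²/34 = 25/34 = 0.735
autumn: (27 − 34)²/34 = 49/34 = 1.441
Sum = 4.35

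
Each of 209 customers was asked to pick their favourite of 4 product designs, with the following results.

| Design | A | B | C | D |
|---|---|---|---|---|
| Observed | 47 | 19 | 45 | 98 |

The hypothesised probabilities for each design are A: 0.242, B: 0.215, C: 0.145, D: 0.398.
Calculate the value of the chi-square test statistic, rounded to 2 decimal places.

24.99

Expected counts E_i = n·p_i: 209×0.242 = 50.578, 209×0.215 = 44.935, 209×0.145 = 30.305, 209×0.398 = 83.182.
A: (47 − 50.578)²/50.578 = 12.802084/50.578 = 0.253
B: (19 − 44.935)²/44.935 = 672.624225/44.935 = 14.969
C: (45 − 30.305)²/30.305 = 215.943025/30.305 = 7.126
D: (98 − 83.182)²/83.182 = 219.573124/83.182 = 2.640
Sum = 24.99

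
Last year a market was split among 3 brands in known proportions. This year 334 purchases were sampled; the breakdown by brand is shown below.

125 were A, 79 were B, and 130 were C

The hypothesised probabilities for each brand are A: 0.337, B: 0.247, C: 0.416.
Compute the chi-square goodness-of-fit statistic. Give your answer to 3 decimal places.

2.099

Expected counts E_i = n·p_i: 334×0.337 = 112.558, 334×0.247 = 82.498, 334×0.416 = 138.944.
cat         O        E   (O−E)²/E
A         125  112.558     1.3753
B          79   82.498     0.1483
C         130  138.944     0.5757
Sum = 2.099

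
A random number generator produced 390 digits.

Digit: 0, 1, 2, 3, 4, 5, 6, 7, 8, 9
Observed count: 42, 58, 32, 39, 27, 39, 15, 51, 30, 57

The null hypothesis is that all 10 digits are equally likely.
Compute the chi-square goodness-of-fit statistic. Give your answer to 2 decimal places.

Expected count for each of the 10 categories: 390/10 = 39.
0: (42 − 39)²/39 = 9/39 = 0.231
1: (58 − 39)²/39 = 361/39 = 9.256
2: (32 − 39)²/39 = 49/39 = 1.256
3: (39 − 39)²/39 = 0/39 = 0.000
4: (27 − 39)²/39 = 144/39 = 3.692
5: (39 − 39)²/39 = 0/39 = 0.000
6: (15 − 39)²/39 = 576/39 = 14.769
7: (51 − 39)²/39 = 144/39 = 3.692
8: (30 − 39)²/39 = 81/39 = 2.077
9: (57 − 39)²/39 = 324/39 = 8.308
Sum = 43.28

43.28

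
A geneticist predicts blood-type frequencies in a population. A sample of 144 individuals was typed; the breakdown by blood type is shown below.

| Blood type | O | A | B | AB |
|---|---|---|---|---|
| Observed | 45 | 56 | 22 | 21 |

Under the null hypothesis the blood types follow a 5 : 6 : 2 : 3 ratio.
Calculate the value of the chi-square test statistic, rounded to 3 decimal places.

2.296

Ratio total = 16. Expected counts: 144×5/16 = 45, 144×6/16 = 54, 144×2/16 = 18, 144×3/16 = 27.
χ² = (45−45)²/45 + (56−54)²/54 + (22−18)²/18 + (21−27)²/27
   = 0.0000 + 0.0741 + 0.8889 + 1.3333
Sum = 2.296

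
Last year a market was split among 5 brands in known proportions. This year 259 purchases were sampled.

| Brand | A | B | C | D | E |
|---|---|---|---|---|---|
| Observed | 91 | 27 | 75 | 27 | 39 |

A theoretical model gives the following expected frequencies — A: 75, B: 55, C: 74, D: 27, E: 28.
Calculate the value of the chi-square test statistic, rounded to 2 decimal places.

22.00

A: (91 − 75)²/75 = 256/75 = 3.413
B: (27 − 55)²/55 = 784/55 = 14.255
C: (75 − 74)²/74 = 1/74 = 0.014
D: (27 − 27)²/27 = 0/27 = 0.000
E: (39 − 28)²/28 = 121/28 = 4.321
Sum = 22.00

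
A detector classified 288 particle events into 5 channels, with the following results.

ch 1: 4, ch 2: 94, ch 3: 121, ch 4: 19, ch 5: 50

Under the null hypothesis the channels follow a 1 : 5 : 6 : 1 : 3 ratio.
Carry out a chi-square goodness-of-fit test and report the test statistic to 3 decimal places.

Ratio total = 16. Expected counts: 288×1/16 = 18, 288×5/16 = 90, 288×6/16 = 108, 288×1/16 = 18, 288×3/16 = 54.
cat         O        E   (O−E)²/E
ch 1        4       18    10.8889
ch 2       94       90     0.1778
ch 3      121      108     1.5648
ch 4       19       18     0.0556
ch 5       50       54     0.2963
Sum = 12.983

12.983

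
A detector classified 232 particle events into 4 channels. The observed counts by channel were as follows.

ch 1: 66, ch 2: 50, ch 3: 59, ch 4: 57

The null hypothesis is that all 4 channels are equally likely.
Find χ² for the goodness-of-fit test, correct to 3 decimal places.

Expected count for each of the 4 categories: 232/4 = 58.
χ² = (66−58)²/58 + (50−58)²/58 + (59−58)²/58 + (57−58)²/58
   = 1.1034 + 1.1034 + 0.0172 + 0.0172
Sum = 2.241

2.241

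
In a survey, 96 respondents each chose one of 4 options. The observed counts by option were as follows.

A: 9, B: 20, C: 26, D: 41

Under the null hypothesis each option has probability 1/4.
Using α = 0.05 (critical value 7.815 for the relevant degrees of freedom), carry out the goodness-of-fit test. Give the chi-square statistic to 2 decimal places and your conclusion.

22.25; reject

Under H₀ each category has probability 1/4, so each expected count is 96/4 = 24.
χ² = (9−24)²/24 + (20−24)²/24 + (26−24)²/24 + (41−24)²/24
   = 9.375 + 0.667 + 0.167 + 12.042
Sum = 22.25
df = 3. Since 22.25 > 7.815, we reject H₀.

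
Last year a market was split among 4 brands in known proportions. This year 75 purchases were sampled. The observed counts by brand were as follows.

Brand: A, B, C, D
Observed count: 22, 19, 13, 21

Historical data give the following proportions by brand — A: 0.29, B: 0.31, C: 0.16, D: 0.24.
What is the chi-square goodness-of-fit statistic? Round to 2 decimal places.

Expected counts E_i = n·p_i: 75×0.29 = 21.75, 75×0.31 = 23.25, 75×0.16 = 12, 75×0.24 = 18.
A: (22 − 21.75)²/21.75 = 0.0625/21.75 = 0.003
B: (19 − 23.25)²/23.25 = 18.0625/23.25 = 0.777
C: (13 − 12)²/12 = 1/12 = 0.083
D: (21 − 18)²/18 = 9/18 = 0.500
Sum = 1.36

1.36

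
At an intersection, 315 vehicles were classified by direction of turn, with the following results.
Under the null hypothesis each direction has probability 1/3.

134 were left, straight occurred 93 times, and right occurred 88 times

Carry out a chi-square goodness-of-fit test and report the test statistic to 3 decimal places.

Expected count for each of the 3 categories: 315/3 = 105.
left: (134 − 105)²/105 = 841/105 = 8.0095
straight: (93 − 105)²/105 = 144/105 = 1.3714
right: (88 − 105)²/105 = 289/105 = 2.7524
Sum = 12.133

12.133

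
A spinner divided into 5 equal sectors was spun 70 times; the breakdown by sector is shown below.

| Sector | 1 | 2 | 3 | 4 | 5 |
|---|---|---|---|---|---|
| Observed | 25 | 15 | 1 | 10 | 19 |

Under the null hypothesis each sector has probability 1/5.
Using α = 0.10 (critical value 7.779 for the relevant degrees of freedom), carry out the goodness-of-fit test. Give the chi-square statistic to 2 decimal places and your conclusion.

Under H₀ each category has probability 1/5, so each expected count is 70/5 = 14.
χ² = (25−14)²/14 + (15−14)²/14 + (1−14)²/14 + (10−14)²/14 + (19−14)²/14
   = 8.643 + 0.071 + 12.071 + 1.143 + 1.786
Sum = 23.71
df = 4. Since 23.71 > 7.779, we reject H₀.

23.71; reject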